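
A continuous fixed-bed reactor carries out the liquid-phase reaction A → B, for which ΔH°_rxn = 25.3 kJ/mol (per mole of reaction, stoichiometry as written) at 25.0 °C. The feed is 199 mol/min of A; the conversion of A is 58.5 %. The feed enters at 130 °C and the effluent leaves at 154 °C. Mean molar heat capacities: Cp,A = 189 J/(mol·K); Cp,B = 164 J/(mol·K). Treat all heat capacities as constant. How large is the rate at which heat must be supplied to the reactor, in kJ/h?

Q_in = 208000 kJ/h

Extent of reaction ξ = 0.585 × 199 = 116.41 mol/min
Reaction term: ξ·ΔH°_rxn = 116.41 × 25.3 = 2945.3 kJ/min
Sensible, feed 130→25 °C: -3949.2 kJ/min
Outlet flows (mol/min): A 82.585, B 116.41
Sensible, products 25→154 °C: 4476.4 kJ/min
Q = ΔH = 3472.5 kJ/min = 57.875 kW
Heat supplied = 208350 kJ/h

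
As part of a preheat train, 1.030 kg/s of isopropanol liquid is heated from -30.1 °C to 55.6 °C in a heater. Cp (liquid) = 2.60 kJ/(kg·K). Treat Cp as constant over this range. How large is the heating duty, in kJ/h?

Q = ṁ·Cp·ΔT = 1.030 × 2.60 × (55.6 − -30.1) = 229.5 kJ/s
Heating duty = 826220 kJ/h

Q = 826000 kJ/h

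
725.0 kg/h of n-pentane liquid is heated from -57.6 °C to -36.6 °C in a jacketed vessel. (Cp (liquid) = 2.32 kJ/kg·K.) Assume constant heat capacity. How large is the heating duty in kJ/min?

Q = ṁ·Cp·ΔT = 725.0 × 2.32 × (-36.6 − -57.6) = 35322 kJ/h
Converting: 35322 / 3600 s = 9.8117 kW
Heating duty = 588.7 kJ/min

Q = 589 kJ/min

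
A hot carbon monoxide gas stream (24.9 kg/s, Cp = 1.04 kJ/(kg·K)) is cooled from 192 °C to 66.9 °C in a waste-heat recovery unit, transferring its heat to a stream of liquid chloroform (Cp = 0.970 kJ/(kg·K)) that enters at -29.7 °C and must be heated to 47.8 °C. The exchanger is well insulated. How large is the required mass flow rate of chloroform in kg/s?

ṁ_c = 43.1 kg/s

Heat released by hot stream: Q = 24.9 × 1.04 × (192 − 66.9) = 3239.6 kJ/s
Energy balance on cold side (adiabatic exchanger): Q = ṁ_c·Cp_c·(T_c,out − T_c,in)
ṁ_c = 3239.6 / [0.970 × (47.8 − -29.7)] = 43.094 kg/s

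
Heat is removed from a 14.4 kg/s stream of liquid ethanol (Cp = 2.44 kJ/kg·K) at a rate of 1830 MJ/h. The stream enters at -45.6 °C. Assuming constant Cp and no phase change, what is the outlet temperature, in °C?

T_out = -60.1 °C

Q = 1830 MJ/h = 508.33 kJ/s
ΔT = Q/(ṁ·Cp) = 508.33/(14.4×2.44) = 14.468 K
T_out = -45.6 − 14.468 = -60.068 °C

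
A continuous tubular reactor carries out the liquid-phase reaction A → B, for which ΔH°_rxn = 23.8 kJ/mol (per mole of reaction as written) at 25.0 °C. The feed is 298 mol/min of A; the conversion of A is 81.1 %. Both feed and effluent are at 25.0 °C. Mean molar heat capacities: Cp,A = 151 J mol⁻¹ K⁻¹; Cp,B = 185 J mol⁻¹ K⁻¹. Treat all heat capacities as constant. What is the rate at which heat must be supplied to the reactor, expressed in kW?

Extent of reaction ξ = 0.811 × 298 = 241.68 mol/min
Reaction term: ξ·ΔH°_rxn = 241.68 × 23.8 = 5751.9 kJ/min
Q = ΔH = 5751.9 kJ/min = 95.866 kW
Heat supplied = 95.866 kW

Q_in = 95.9 kW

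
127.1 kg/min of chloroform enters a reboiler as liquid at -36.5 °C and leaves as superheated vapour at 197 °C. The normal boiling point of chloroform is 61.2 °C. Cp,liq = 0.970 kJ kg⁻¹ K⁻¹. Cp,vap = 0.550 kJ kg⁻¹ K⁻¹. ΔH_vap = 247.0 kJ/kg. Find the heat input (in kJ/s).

liquid -36.5→61.2 °C: 94.769 kJ/kg
vaporisation at 61.2 °C: 247 kJ/kg
vapour 61.2→197 °C: 74.69 kJ/kg
Δh = 94.769 + 247 + 74.69 = 416.46 kJ/kg
Q = ṁ·Δh = 127.1 kg/min × 416.46 kJ/kg = 52932 kJ/min
|Q| = 882.2 kW

Q = 882 kJ/s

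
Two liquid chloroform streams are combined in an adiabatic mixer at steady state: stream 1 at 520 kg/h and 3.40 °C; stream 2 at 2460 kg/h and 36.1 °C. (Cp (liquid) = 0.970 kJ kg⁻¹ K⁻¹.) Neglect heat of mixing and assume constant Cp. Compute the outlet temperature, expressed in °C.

T_out = 30.4 °C

No heat crosses the boundary, so H_out = H_in.
Σ ṁᵢCp,ᵢTᵢ = 520×0.970×3.40 + 2460×0.970×36.1 = 87857
Σ ṁᵢCp,ᵢ = 520×0.970 + 2460×0.970 = 2890.6
T_out = 87857 / 2890.6 = 30.394 °C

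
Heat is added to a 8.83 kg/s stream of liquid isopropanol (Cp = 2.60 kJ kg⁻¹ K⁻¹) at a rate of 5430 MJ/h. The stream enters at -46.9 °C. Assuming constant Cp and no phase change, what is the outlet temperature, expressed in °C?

T_out = 18.8 °C

Q = 5430 MJ/h = 1508.3 kJ/s
ΔT = Q/(ṁ·Cp) = 1508.3/(8.83×2.60) = 65.7 K
T_out = -46.9 + 65.7 = 18.8 °C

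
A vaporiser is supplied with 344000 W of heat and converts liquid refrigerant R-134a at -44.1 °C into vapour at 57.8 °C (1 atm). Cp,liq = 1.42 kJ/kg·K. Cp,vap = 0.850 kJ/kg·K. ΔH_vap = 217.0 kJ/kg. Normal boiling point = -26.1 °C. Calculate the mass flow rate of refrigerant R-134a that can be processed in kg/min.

ṁ = 65.8 kg/min

Δh = 1.42×(-26.1−-44.1) + 217.0 + 0.850×(57.8−-26.1) = 313.88 kJ/kg
Q = 344000 W = 344 kJ/s = 20640 kJ/min
ṁ = Q/Δh = 20640 / 313.88 = 65.759 kg/min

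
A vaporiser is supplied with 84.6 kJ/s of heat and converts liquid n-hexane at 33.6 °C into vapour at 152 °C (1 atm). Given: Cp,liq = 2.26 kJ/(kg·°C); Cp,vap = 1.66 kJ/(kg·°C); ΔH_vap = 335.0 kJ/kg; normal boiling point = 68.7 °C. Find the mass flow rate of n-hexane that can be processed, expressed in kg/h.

Δh = 2.26×(68.7−33.6) + 335.0 + 1.66×(152−68.7) = 552.6 kJ/kg
Q = 84.6 kJ/s = 84.6 kJ/s = 304560 kJ/h
ṁ = Q/Δh = 304560 / 552.6 = 551.14 kg/h

ṁ = 551 kg/h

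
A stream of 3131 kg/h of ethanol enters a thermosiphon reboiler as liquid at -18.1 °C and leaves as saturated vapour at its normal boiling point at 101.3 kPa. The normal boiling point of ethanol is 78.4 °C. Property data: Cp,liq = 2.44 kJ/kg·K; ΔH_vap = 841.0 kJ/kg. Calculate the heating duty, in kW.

Q = 936 kW

liquid -18.1→78.4 °C: 235.46 kJ/kg
vaporisation at 78.4 °C: 841 kJ/kg
Δh = 235.46 + 841 = 1076.5 kJ/kg
Q = ṁ·Δh = 3131 kg/h × 1076.5 kJ/kg = 3.3704e+06 kJ/h
|Q| = 936.22 kW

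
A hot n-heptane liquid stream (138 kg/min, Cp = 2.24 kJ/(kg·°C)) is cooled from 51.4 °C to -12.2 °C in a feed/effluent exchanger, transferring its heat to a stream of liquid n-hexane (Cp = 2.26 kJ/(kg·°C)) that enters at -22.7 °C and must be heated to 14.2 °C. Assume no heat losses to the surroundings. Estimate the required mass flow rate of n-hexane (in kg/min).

Heat released by hot stream: Q = 138 × 2.24 × (51.4 − -12.2) = 19660 kJ/min
Energy balance on cold side (adiabatic exchanger): Q = ṁ_c·Cp_c·(T_c,out − T_c,in)
ṁ_c = 19660 / [2.26 × (14.2 − -22.7)] = 235.75 kg/min

ṁ_c = 236 kg/min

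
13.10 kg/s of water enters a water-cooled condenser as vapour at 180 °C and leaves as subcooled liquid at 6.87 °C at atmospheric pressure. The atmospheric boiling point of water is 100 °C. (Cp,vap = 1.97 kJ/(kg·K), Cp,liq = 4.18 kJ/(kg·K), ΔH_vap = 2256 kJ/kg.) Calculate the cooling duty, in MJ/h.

vapour 180→100 °C: -157.6 kJ/kg
condensation at 100 °C: -2256 kJ/kg
liquid 100→6.87 °C: -389.28 kJ/kg
Δh = -157.6 + -2256 + -389.28 = -2802.9 kJ/kg
Q = ṁ·Δh = 13.10 kg/s × -2802.9 kJ/kg = -36718 kJ/s
|Q| = 36718 kW = 132180 MJ/h

Q_c = 132000 MJ/h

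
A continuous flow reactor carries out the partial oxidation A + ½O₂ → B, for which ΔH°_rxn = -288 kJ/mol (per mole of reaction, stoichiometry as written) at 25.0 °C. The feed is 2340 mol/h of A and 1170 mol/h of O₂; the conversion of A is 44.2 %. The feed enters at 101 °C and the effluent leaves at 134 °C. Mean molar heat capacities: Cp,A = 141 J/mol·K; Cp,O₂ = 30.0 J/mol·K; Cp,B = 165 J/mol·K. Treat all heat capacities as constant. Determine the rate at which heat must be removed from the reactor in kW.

Q_out = 79.1 kW

Extent of reaction ξ = 0.442 × 2340 = 1034.3 mol/h
Reaction term: ξ·ΔH°_rxn = 1034.3 × -288 = -297870 kJ/h
Sensible, feed 101→25 °C: -27743 kJ/h
Outlet flows (mol/h): A 1305.7, O₂ 652.86, B 1034.3
Sensible, products 25→134 °C: 40804 kJ/h
Q = ΔH = -284810 kJ/h = -79.114 kW
Heat removed = 79.114 kW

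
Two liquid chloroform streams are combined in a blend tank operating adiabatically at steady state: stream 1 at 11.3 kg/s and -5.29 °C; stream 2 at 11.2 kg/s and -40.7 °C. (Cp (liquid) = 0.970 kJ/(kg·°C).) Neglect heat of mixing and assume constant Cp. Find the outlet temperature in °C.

T_out = -22.9 °C

Adiabatic, steady state ⇒ Σ ṁᵢCp,ᵢ(T_out − Tᵢ) = 0
Σ ṁᵢCp,ᵢTᵢ = 11.3×0.970×-5.29 + 11.2×0.970×-40.7 = -500.15
Σ ṁᵢCp,ᵢ = 11.3×0.970 + 11.2×0.970 = 21.825
T_out = -500.15 / 21.825 = -22.916 °C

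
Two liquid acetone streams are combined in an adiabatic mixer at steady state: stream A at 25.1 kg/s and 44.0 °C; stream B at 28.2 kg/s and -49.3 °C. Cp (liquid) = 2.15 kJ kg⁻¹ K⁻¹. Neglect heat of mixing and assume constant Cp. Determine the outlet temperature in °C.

Energy balance with Q = 0: Σ ṁᵢCp,ᵢ(T_out − Tᵢ) = 0
T_out = Σ ṁᵢCp,ᵢTᵢ / Σ ṁᵢCp,ᵢ
      = -614.6 / 114.59 = -5.3632 °C

T_out = -5.36 °C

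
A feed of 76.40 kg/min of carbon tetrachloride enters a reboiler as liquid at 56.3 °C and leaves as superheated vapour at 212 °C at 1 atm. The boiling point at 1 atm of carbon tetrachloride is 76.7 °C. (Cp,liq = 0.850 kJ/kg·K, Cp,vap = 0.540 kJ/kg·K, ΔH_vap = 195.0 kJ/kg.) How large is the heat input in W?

liquid 56.3→76.7 °C: 17.34 kJ/kg
vaporisation at 76.7 °C: 195 kJ/kg
vapour 76.7→212 °C: 73.062 kJ/kg
Δh = 17.34 + 195 + 73.062 = 285.4 kJ/kg
Q = ṁ·Δh = 76.40 kg/min × 285.4 kJ/kg = 21805 kJ/min
|Q| = 363.41 kW = 363410 W

Q = 363000 W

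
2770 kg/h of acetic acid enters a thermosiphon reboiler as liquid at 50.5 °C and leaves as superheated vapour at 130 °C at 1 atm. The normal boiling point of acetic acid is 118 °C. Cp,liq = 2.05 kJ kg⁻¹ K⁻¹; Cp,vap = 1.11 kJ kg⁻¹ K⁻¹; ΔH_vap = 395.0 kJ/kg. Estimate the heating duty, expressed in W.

liquid 50.5→118 °C: 138.38 kJ/kg
vaporisation at 118 °C: 395 kJ/kg
vapour 118→130 °C: 13.32 kJ/kg
Δh = 138.38 + 395 + 13.32 = 546.7 kJ/kg
Q = ṁ·Δh = 2770 kg/h × 546.7 kJ/kg = 1.5143e+06 kJ/h
|Q| = 420.65 kW = 420650 W

Q = 421000 W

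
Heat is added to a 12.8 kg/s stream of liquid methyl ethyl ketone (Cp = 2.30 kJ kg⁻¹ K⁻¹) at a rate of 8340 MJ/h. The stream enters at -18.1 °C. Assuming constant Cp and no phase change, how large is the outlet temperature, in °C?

T_out = 60.6 °C

Q = 8340 MJ/h = 2316.7 kJ/s
ΔT = Q/(ṁ·Cp) = 2316.7/(12.8×2.30) = 78.691 K
T_out = -18.1 + 78.691 = 60.591 °C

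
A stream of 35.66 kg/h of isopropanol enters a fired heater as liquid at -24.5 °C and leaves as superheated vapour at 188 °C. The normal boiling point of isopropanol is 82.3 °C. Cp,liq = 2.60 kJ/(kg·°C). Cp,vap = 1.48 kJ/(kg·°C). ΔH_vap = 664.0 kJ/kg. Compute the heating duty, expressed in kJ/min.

liquid -24.5→82.3 °C: 277.68 kJ/kg
vaporisation at 82.3 °C: 664 kJ/kg
vapour 82.3→188 °C: 156.44 kJ/kg
Δh = 277.68 + 664 + 156.44 = 1098.1 kJ/kg
Q = ṁ·Δh = 35.66 kg/h × 1098.1 kJ/kg = 39159 kJ/h
|Q| = 10.877 kW = 652.65 kJ/min

Q = 653 kJ/min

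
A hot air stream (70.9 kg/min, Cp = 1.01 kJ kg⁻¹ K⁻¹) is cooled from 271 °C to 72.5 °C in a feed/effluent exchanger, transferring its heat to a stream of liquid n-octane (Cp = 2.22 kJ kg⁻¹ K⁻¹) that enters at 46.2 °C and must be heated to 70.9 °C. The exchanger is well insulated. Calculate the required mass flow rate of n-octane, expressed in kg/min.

Heat released by hot stream: Q = 70.9 × 1.01 × (271 − 72.5) = 14214 kJ/min
Energy balance on cold side (adiabatic exchanger): Q = ṁ_c·Cp_c·(T_c,out − T_c,in)
ṁ_c = 14214 / [2.22 × (70.9 − 46.2)] = 259.23 kg/min

ṁ_c = 259 kg/min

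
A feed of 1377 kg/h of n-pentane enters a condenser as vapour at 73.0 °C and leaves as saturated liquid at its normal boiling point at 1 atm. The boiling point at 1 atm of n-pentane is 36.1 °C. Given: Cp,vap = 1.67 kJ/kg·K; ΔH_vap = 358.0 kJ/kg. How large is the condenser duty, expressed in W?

vapour 73.0→36.1 °C: -61.623 kJ/kg
condensation at 36.1 °C: -358 kJ/kg
Δh = -61.623 + -358 = -419.62 kJ/kg
Q = ṁ·Δh = 1377 kg/h × -419.62 kJ/kg = -577820 kJ/h
|Q| = 160.51 kW = 160510 W

Q_c = 161000 W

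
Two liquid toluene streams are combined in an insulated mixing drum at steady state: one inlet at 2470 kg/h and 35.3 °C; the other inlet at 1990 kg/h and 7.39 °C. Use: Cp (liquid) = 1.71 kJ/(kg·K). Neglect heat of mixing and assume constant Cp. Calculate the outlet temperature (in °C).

Adiabatic, steady state ⇒ Σ ṁᵢCp,ᵢ(T_out − Tᵢ) = 0
Σ ṁᵢCp,ᵢTᵢ = 2470×1.71×35.3 + 1990×1.71×7.39 = 174240
Σ ṁᵢCp,ᵢ = 2470×1.71 + 1990×1.71 = 7626.6
T_out = 174240 / 7626.6 = 22.847 °C

T_out = 22.8 °C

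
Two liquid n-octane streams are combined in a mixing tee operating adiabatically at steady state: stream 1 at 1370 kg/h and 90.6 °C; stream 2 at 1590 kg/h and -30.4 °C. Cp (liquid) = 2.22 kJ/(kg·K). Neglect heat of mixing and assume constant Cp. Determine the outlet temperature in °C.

T_out = 25.6 °C

Energy balance with Q = 0: Σ ṁᵢCp,ᵢ(T_out − Tᵢ) = 0
T_out = Σ ṁᵢCp,ᵢTᵢ / Σ ṁᵢCp,ᵢ
      = 168240 / 6571.2 = 25.603 °C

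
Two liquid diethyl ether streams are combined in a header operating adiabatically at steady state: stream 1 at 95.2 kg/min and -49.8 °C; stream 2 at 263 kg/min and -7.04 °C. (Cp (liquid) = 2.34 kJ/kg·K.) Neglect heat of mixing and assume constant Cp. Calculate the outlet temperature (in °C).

No heat crosses the boundary, so H_out = H_in.
T_out = Σ ṁᵢCp,ᵢTᵢ / Σ ṁᵢCp,ᵢ
      = -15426 / 838.19 = -18.404 °C

T_out = -18.4 °C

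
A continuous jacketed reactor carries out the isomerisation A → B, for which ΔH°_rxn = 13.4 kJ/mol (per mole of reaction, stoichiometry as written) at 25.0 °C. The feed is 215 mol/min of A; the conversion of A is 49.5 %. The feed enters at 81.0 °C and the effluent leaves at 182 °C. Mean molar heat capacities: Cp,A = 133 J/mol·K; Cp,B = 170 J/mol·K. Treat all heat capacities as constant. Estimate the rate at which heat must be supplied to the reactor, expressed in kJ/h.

Extent of reaction ξ = 0.495 × 215 = 106.42 mol/min
Reaction term: ξ·ΔH°_rxn = 106.42 × 13.4 = 1426.1 kJ/min
Sensible, feed 81.0→25 °C: -1601.3 kJ/min
Outlet flows (mol/min): A 108.58, B 106.42
Sensible, products 25→182 °C: 5107.6 kJ/min
Q = ΔH = 4932.4 kJ/min = 82.207 kW
Heat supplied = 295940 kJ/h

Q_in = 296000 kJ/h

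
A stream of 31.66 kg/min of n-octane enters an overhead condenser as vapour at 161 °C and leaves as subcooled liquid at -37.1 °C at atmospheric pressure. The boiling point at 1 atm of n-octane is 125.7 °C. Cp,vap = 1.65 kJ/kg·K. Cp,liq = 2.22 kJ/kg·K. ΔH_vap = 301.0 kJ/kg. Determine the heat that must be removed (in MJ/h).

vapour 161→125.7 °C: -58.245 kJ/kg
condensation at 125.7 °C: -301 kJ/kg
liquid 125.7→-37.1 °C: -361.42 kJ/kg
Δh = -58.245 + -301 + -361.42 = -720.66 kJ/kg
Q = ṁ·Δh = 31.66 kg/min × -720.66 kJ/kg = -22816 kJ/min
|Q| = 380.27 kW = 1369 MJ/h

Q_c = 1370 MJ/h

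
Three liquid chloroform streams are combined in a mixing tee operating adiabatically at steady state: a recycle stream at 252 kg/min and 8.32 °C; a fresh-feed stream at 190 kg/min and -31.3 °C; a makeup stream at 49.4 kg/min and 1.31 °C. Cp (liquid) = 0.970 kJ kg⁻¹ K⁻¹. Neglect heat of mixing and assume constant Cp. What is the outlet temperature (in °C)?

T_out = -7.70 °C

No heat crosses the boundary, so H_out = H_in.
T_out = Σ ṁᵢCp,ᵢTᵢ / Σ ṁᵢCp,ᵢ
      = -3672.1 / 476.66 = -7.7038 °C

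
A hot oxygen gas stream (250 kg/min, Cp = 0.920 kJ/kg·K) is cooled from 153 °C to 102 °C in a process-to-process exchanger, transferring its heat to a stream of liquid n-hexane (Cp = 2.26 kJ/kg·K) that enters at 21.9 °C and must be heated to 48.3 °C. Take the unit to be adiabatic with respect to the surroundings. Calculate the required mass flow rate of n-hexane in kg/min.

ṁ_c = 197 kg/min

Heat released by hot stream: Q = 250 × 0.920 × (153 − 102) = 11730 kJ/min
Energy balance on cold side (adiabatic exchanger): Q = ṁ_c·Cp_c·(T_c,out − T_c,in)
ṁ_c = 11730 / [2.26 × (48.3 − 21.9)] = 196.6 kg/min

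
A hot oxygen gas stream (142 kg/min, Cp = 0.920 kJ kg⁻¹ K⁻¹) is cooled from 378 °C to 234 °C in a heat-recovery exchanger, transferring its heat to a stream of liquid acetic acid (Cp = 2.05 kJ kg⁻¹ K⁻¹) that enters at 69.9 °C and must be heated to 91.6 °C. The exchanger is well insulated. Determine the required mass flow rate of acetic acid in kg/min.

Heat released by hot stream: Q = 142 × 0.920 × (378 − 234) = 18812 kJ/min
Energy balance on cold side (adiabatic exchanger): Q = ṁ_c·Cp_c·(T_c,out − T_c,in)
ṁ_c = 18812 / [2.05 × (91.6 − 69.9)] = 422.89 kg/min

ṁ_c = 423 kg/min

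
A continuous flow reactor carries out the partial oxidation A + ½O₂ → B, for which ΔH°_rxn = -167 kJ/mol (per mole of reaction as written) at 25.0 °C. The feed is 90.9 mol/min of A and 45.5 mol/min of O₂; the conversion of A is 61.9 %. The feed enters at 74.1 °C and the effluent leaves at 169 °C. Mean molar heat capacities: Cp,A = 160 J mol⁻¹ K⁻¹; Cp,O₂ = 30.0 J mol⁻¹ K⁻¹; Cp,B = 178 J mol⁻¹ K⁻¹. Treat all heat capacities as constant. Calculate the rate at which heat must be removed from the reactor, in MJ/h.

Extent of reaction ξ = 0.619 × 90.9 = 56.267 mol/min
Reaction term: ξ·ΔH°_rxn = 56.267 × -167 = -9396.6 kJ/min
Sensible, feed 74.1→25 °C: -781.13 kJ/min
Outlet flows (mol/min): A 34.633, O₂ 17.366, B 56.267
Sensible, products 25→169 °C: 2315.2 kJ/min
Q = ΔH = -7862.5 kJ/min = -131.04 kW
Heat removed = 471.75 MJ/h

Q_out = 472 MJ/h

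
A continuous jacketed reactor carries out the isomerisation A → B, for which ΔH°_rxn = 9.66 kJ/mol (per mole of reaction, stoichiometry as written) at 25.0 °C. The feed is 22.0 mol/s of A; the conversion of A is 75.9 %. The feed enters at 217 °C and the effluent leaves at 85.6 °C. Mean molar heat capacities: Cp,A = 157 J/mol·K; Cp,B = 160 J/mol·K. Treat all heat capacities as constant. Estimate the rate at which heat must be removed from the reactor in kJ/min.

Extent of reaction ξ = 0.759 × 22.0 = 16.698 mol/s
Reaction term: ξ·ΔH°_rxn = 16.698 × 9.66 = 161.3 kJ/s
Sensible, feed 217→25 °C: -663.17 kJ/s
Outlet flows (mol/s): A 5.302, B 16.698
Sensible, products 25→85.6 °C: 212.35 kJ/s
Q = ΔH = -289.52 kJ/s = -289.52 kW
Heat removed = 17371 kJ/min

Q_out = 17400 kJ/min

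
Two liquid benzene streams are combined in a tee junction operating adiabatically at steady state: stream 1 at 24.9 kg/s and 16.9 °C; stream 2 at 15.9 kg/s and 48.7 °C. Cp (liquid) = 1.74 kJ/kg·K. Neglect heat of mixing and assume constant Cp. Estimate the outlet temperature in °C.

T_out = 29.3 °C

Energy balance with Q = 0: Σ ṁᵢCp,ᵢ(T_out − Tᵢ) = 0
Σ ṁᵢCp,ᵢTᵢ = 24.9×1.74×16.9 + 15.9×1.74×48.7 = 2079.5
Σ ṁᵢCp,ᵢ = 24.9×1.74 + 15.9×1.74 = 70.992
T_out = 2079.5 / 70.992 = 29.293 °C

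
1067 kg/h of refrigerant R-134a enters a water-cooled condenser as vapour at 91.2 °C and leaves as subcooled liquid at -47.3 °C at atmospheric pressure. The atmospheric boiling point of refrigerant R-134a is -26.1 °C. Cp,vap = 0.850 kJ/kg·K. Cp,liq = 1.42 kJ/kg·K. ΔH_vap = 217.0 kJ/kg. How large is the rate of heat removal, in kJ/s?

Q_c = 103 kJ/s

vapour 91.2→-26.1 °C: -99.705 kJ/kg
condensation at -26.1 °C: -217 kJ/kg
liquid -26.1→-47.3 °C: -30.104 kJ/kg
Δh = -99.705 + -217 + -30.104 = -346.81 kJ/kg
Q = ṁ·Δh = 1067 kg/h × -346.81 kJ/kg = -370050 kJ/h
|Q| = 102.79 kW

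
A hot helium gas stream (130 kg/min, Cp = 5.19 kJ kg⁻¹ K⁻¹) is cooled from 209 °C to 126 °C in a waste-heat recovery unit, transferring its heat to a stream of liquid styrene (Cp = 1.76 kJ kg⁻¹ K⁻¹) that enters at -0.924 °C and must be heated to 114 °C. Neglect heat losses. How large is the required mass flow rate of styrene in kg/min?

Heat released by hot stream: Q = 130 × 5.19 × (209 − 126) = 56000 kJ/min
Energy balance on cold side (adiabatic exchanger): Q = ṁ_c·Cp_c·(T_c,out − T_c,in)
ṁ_c = 56000 / [1.76 × (114 − -0.924)] = 276.86 kg/min

ṁ_c = 277 kg/min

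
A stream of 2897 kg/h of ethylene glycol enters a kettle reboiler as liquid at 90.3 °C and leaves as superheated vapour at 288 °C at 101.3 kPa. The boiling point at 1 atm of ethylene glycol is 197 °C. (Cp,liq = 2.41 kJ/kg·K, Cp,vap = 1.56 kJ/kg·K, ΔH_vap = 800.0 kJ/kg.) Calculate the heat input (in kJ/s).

liquid 90.3→197 °C: 257.15 kJ/kg
vaporisation at 197 °C: 800 kJ/kg
vapour 197→288 °C: 141.96 kJ/kg
Δh = 257.15 + 800 + 141.96 = 1199.1 kJ/kg
Q = ṁ·Δh = 2897 kg/h × 1199.1 kJ/kg = 3.4738e+06 kJ/h
|Q| = 964.95 kW

Q = 965 kJ/s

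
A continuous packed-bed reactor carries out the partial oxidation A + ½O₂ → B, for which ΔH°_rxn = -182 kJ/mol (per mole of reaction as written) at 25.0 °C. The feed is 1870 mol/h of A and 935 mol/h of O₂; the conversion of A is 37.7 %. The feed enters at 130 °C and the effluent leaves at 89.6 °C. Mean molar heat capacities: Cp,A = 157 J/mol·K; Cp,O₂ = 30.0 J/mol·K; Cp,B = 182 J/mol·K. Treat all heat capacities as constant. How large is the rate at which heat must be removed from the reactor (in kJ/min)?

Q_out = 2350 kJ/min

Extent of reaction ξ = 0.377 × 1870 = 704.99 mol/h
Reaction term: ξ·ΔH°_rxn = 704.99 × -182 = -128310 kJ/h
Sensible, feed 130→25 °C: -33772 kJ/h
Outlet flows (mol/h): A 1165, O₂ 582.5, B 704.99
Sensible, products 25→89.6 °C: 21233 kJ/h
Q = ΔH = -140850 kJ/h = -39.124 kW
Heat removed = 2347.5 kJ/min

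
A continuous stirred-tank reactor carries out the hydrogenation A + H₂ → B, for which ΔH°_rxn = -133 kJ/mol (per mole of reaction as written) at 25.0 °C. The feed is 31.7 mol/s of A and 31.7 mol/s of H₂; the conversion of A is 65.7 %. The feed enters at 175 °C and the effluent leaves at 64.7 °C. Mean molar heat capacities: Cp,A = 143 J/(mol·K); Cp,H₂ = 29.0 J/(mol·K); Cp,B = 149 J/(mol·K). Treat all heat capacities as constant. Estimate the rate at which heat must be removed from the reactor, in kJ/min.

Q_out = 203000 kJ/min

Extent of reaction ξ = 0.657 × 31.7 = 20.827 mol/s
Reaction term: ξ·ΔH°_rxn = 20.827 × -133 = -2770 kJ/s
Sensible, feed 175→25 °C: -817.86 kJ/s
Outlet flows (mol/s): A 10.873, H₂ 10.873, B 20.827
Sensible, products 25→64.7 °C: 197.44 kJ/s
Q = ΔH = -3390.4 kJ/s = -3390.4 kW
Heat removed = 203420 kJ/min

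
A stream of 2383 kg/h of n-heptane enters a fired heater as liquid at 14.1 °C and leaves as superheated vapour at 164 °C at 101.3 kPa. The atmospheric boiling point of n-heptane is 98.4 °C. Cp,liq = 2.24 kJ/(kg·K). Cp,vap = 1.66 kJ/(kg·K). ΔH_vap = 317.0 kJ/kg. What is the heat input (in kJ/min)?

liquid 14.1→98.4 °C: 188.83 kJ/kg
vaporisation at 98.4 °C: 317 kJ/kg
vapour 98.4→164 °C: 108.9 kJ/kg
Δh = 188.83 + 317 + 108.9 = 614.73 kJ/kg
Q = ṁ·Δh = 2383 kg/h × 614.73 kJ/kg = 1.4649e+06 kJ/h
|Q| = 406.92 kW = 24415 kJ/min

Q = 24400 kJ/min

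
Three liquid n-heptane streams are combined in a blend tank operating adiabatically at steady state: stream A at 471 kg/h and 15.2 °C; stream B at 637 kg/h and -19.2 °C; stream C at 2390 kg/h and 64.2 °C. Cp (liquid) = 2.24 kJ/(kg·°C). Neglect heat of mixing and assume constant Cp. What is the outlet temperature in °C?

T_out = 42.4 °C

No heat crosses the boundary, so H_out = H_in.
T_out = Σ ṁᵢCp,ᵢTᵢ / Σ ṁᵢCp,ᵢ
      = 332340 / 7835.5 = 42.415 °C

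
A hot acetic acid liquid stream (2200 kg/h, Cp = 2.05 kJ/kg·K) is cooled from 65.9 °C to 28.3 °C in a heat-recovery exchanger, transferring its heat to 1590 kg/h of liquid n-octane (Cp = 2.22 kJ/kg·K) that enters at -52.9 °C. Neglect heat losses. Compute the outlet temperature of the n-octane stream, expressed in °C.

Heat released by hot stream: Q = 2200 × 2.05 × (65.9 − 28.3) = 169580 kJ/h
Energy balance on cold side (adiabatic exchanger): Q = ṁ_c·Cp_c·(T_c,out − T_c,in)
T_c,out = -52.9 + 169580/(1590 × 2.22) = -4.8588 °C

T_c,out = -4.86 °C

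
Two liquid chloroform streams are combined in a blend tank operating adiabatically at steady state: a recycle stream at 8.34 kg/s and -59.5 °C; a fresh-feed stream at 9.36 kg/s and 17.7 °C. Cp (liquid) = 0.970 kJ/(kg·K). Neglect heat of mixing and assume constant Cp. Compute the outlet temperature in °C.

T_out = -18.7 °C

Energy balance with Q = 0: Σ ṁᵢCp,ᵢ(T_out − Tᵢ) = 0
Σ ṁᵢCp,ᵢTᵢ = 8.34×0.970×-59.5 + 9.36×0.970×17.7 = -320.64
Σ ṁᵢCp,ᵢ = 8.34×0.970 + 9.36×0.970 = 17.169
T_out = -320.64 / 17.169 = -18.676 °C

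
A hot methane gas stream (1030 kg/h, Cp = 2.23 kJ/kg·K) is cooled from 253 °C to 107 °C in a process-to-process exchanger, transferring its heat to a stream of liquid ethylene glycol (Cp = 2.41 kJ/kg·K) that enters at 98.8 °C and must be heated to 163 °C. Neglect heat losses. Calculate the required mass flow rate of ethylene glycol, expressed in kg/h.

Heat released by hot stream: Q = 1030 × 2.23 × (253 − 107) = 335350 kJ/h
Energy balance on cold side (adiabatic exchanger): Q = ṁ_c·Cp_c·(T_c,out − T_c,in)
ṁ_c = 335350 / [2.41 × (163 − 98.8)] = 2167.4 kg/h

ṁ_c = 2170 kg/h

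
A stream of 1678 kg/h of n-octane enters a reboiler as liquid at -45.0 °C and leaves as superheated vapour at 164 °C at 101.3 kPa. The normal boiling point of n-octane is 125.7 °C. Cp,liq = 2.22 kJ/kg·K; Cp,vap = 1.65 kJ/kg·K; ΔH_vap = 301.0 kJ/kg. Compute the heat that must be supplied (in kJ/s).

Q = 346 kJ/s

liquid -45.0→125.7 °C: 378.95 kJ/kg
vaporisation at 125.7 °C: 301 kJ/kg
vapour 125.7→164 °C: 63.195 kJ/kg
Δh = 378.95 + 301 + 63.195 = 743.15 kJ/kg
Q = ṁ·Δh = 1678 kg/h × 743.15 kJ/kg = 1.247e+06 kJ/h
|Q| = 346.39 kW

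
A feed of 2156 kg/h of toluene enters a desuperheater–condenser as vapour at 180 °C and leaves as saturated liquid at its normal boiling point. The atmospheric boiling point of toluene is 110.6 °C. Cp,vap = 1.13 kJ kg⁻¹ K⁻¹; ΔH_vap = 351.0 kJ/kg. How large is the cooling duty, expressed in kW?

Q_c = 257 kW

vapour 180→110.6 °C: -78.422 kJ/kg
condensation at 110.6 °C: -351 kJ/kg
Δh = -78.422 + -351 = -429.42 kJ/kg
Q = ṁ·Δh = 2156 kg/h × -429.42 kJ/kg = -925830 kJ/h
|Q| = 257.18 kW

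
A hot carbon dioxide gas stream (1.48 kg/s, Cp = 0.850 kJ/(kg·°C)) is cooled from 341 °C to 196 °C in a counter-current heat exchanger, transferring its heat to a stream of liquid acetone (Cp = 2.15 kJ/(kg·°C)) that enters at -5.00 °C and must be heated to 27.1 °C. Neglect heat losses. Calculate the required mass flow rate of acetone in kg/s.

Heat released by hot stream: Q = 1.48 × 0.850 × (341 − 196) = 182.41 kJ/s
Energy balance on cold side (adiabatic exchanger): Q = ṁ_c·Cp_c·(T_c,out − T_c,in)
ṁ_c = 182.41 / [2.15 × (27.1 − -5.00)] = 2.643 kg/s

ṁ_c = 2.64 kg/s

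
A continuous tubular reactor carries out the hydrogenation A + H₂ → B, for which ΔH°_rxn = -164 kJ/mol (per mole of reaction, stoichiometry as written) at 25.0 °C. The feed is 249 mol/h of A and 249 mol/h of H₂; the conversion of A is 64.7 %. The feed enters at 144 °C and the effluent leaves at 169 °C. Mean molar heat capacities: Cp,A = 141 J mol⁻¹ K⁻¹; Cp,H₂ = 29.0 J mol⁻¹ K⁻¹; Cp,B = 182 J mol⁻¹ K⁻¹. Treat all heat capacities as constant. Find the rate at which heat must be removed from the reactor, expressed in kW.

Extent of reaction ξ = 0.647 × 249 = 161.1 mol/h
Reaction term: ξ·ΔH°_rxn = 161.1 × -164 = -26421 kJ/h
Sensible, feed 144→25 °C: -5037.3 kJ/h
Outlet flows (mol/h): A 87.897, H₂ 87.897, B 161.1
Sensible, products 25→169 °C: 6373.9 kJ/h
Q = ΔH = -25084 kJ/h = -6.9678 kW
Heat removed = 6.9678 kW

Q_out = 6.97 kW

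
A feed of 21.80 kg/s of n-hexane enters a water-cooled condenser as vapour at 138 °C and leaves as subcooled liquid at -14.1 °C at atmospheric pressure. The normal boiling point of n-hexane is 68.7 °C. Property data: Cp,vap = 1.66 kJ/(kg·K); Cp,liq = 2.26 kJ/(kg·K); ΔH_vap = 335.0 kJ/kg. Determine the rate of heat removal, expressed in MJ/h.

vapour 138→68.7 °C: -115.04 kJ/kg
condensation at 68.7 °C: -335 kJ/kg
liquid 68.7→-14.1 °C: -187.13 kJ/kg
Δh = -115.04 + -335 + -187.13 = -637.17 kJ/kg
Q = ṁ·Δh = 21.80 kg/s × -637.17 kJ/kg = -13890 kJ/s
|Q| = 13890 kW = 50005 MJ/h

Q_c = 50000 MJ/h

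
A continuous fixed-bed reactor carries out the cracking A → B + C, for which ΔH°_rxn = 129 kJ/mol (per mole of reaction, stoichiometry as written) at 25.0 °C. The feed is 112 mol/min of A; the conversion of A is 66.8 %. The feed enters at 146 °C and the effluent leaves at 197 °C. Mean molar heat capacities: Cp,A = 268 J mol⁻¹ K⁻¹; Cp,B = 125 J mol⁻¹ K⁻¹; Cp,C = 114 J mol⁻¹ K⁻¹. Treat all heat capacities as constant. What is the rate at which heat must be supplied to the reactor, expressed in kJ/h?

Extent of reaction ξ = 0.668 × 112 = 74.816 mol/min
Reaction term: ξ·ΔH°_rxn = 74.816 × 129 = 9651.3 kJ/min
Sensible, feed 146→25 °C: -3631.9 kJ/min
Outlet flows (mol/min): A 37.184, B 74.816, C 74.816
Sensible, products 25→197 °C: 4789.6 kJ/min
Q = ΔH = 10809 kJ/min = 180.15 kW
Heat supplied = 648530 kJ/h

Q_in = 649000 kJ/h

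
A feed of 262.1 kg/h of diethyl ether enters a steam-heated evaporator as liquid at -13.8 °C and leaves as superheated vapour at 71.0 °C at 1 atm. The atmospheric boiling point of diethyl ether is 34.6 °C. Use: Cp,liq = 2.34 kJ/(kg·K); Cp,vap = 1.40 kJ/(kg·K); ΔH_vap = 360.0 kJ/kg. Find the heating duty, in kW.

liquid -13.8→34.6 °C: 113.26 kJ/kg
vaporisation at 34.6 °C: 360 kJ/kg
vapour 34.6→71.0 °C: 50.96 kJ/kg
Δh = 113.26 + 360 + 50.96 = 524.22 kJ/kg
Q = ṁ·Δh = 262.1 kg/h × 524.22 kJ/kg = 137400 kJ/h
|Q| = 38.166 kW

Q = 38.2 kW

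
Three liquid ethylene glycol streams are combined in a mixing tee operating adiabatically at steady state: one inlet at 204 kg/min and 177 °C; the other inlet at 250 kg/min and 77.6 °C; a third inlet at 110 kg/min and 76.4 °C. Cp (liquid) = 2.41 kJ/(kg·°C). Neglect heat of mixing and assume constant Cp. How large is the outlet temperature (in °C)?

T_out = 113 °C

Adiabatic, steady state ⇒ Σ ṁᵢCp,ᵢ(T_out − Tᵢ) = 0
T_out = Σ ṁᵢCp,ᵢTᵢ / Σ ṁᵢCp,ᵢ
      = 154030 / 1359.2 = 113.32 °C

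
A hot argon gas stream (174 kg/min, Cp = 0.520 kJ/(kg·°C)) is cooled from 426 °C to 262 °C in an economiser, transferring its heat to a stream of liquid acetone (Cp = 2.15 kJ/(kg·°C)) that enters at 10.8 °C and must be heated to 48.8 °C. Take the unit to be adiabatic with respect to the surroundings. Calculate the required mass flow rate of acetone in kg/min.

ṁ_c = 182 kg/min

Heat released by hot stream: Q = 174 × 0.520 × (426 − 262) = 14839 kJ/min
Energy balance on cold side (adiabatic exchanger): Q = ṁ_c·Cp_c·(T_c,out − T_c,in)
ṁ_c = 14839 / [2.15 × (48.8 − 10.8)] = 181.62 kg/min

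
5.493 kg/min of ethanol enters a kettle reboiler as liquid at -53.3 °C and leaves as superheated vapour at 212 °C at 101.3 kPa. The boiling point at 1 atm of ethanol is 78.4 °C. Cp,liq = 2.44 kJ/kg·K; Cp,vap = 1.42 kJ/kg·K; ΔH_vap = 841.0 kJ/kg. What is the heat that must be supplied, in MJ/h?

Q = 446 MJ/h

liquid -53.3→78.4 °C: 321.35 kJ/kg
vaporisation at 78.4 °C: 841 kJ/kg
vapour 78.4→212 °C: 189.71 kJ/kg
Δh = 321.35 + 841 + 189.71 = 1352.1 kJ/kg
Q = ṁ·Δh = 5.493 kg/min × 1352.1 kJ/kg = 7426.9 kJ/min
|Q| = 123.78 kW = 445.61 MJ/h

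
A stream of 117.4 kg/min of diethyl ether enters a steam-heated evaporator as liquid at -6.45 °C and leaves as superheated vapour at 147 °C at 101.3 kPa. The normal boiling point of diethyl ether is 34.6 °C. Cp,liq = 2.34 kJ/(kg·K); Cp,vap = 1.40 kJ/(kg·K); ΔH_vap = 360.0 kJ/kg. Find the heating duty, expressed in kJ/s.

liquid -6.45→34.6 °C: 96.057 kJ/kg
vaporisation at 34.6 °C: 360 kJ/kg
vapour 34.6→147 °C: 157.36 kJ/kg
Δh = 96.057 + 360 + 157.36 = 613.42 kJ/kg
Q = ṁ·Δh = 117.4 kg/min × 613.42 kJ/kg = 72015 kJ/min
|Q| = 1200.3 kW

Q = 1200 kJ/s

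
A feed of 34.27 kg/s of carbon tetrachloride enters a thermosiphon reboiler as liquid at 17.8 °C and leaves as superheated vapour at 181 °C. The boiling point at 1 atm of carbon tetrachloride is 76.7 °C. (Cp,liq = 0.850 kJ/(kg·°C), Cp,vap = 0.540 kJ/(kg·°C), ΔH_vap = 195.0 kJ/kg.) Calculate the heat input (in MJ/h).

liquid 17.8→76.7 °C: 50.065 kJ/kg
vaporisation at 76.7 °C: 195 kJ/kg
vapour 76.7→181 °C: 56.322 kJ/kg
Δh = 50.065 + 195 + 56.322 = 301.39 kJ/kg
Q = ṁ·Δh = 34.27 kg/s × 301.39 kJ/kg = 10329 kJ/s
|Q| = 10329 kW = 37183 MJ/h

Q = 37200 MJ/h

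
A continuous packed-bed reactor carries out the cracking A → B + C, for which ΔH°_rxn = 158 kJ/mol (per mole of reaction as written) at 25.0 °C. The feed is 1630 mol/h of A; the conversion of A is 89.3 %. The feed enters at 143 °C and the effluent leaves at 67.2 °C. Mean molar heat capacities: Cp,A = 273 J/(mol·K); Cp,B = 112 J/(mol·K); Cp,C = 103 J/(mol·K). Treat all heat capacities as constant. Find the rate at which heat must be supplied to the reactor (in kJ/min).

Q_in = 3210 kJ/min

Extent of reaction ξ = 0.893 × 1630 = 1455.6 mol/h
Reaction term: ξ·ΔH°_rxn = 1455.6 × 158 = 229980 kJ/h
Sensible, feed 143→25 °C: -52509 kJ/h
Outlet flows (mol/h): A 174.41, B 1455.6, C 1455.6
Sensible, products 25→67.2 °C: 15216 kJ/h
Q = ΔH = 192690 kJ/h = 53.525 kW
Heat supplied = 3211.5 kJ/min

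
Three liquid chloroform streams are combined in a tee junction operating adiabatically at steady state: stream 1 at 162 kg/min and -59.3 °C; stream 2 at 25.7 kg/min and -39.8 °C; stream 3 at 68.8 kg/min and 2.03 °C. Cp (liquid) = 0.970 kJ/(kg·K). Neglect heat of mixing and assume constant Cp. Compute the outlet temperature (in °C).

No heat crosses the boundary, so H_out = H_in.
Σ ṁᵢCp,ᵢTᵢ = 162×0.970×-59.3 + 25.7×0.970×-39.8 + 68.8×0.970×2.03 = -10175
Σ ṁᵢCp,ᵢ = 162×0.970 + 25.7×0.970 + 68.8×0.970 = 248.8
T_out = -10175 / 248.8 = -40.896 °C

T_out = -40.9 °C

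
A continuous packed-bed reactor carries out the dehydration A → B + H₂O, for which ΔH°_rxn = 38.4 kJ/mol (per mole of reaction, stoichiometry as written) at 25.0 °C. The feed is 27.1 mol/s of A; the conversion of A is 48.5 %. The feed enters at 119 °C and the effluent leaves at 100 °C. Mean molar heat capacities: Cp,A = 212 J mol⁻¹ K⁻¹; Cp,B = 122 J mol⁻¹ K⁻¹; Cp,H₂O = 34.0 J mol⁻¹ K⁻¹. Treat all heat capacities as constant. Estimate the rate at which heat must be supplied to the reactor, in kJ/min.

Extent of reaction ξ = 0.485 × 27.1 = 13.143 mol/s
Reaction term: ξ·ΔH°_rxn = 13.143 × 38.4 = 504.71 kJ/s
Sensible, feed 119→25 °C: -540.05 kJ/s
Outlet flows (mol/s): A 13.957, B 13.143, H₂O 13.143
Sensible, products 25→100 °C: 375.69 kJ/s
Q = ΔH = 340.35 kJ/s = 340.35 kW
Heat supplied = 20421 kJ/min

Q_in = 20400 kJ/min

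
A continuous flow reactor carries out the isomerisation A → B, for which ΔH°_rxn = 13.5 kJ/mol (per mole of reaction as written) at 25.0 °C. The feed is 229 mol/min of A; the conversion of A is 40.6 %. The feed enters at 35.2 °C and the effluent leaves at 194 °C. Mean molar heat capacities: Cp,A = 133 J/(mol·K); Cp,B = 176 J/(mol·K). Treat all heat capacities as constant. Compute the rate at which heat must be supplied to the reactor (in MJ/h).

Extent of reaction ξ = 0.406 × 229 = 92.974 mol/min
Reaction term: ξ·ΔH°_rxn = 92.974 × 13.5 = 1255.1 kJ/min
Sensible, feed 35.2→25 °C: -310.66 kJ/min
Outlet flows (mol/min): A 136.03, B 92.974
Sensible, products 25→194 °C: 5822.9 kJ/min
Q = ΔH = 6767.4 kJ/min = 112.79 kW
Heat supplied = 406.04 MJ/h

Q_in = 406 MJ/h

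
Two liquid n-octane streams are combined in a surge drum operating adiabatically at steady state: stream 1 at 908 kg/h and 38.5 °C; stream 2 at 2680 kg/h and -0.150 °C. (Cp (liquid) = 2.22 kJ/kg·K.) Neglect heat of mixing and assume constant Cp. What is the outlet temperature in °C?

Adiabatic, steady state ⇒ Σ ṁᵢCp,ᵢ(T_out − Tᵢ) = 0
Σ ṁᵢCp,ᵢTᵢ = 908×2.22×38.5 + 2680×2.22×-0.150 = 76714
Σ ṁᵢCp,ᵢ = 908×2.22 + 2680×2.22 = 7965.4
T_out = 76714 / 7965.4 = 9.631 °C

T_out = 9.63 °C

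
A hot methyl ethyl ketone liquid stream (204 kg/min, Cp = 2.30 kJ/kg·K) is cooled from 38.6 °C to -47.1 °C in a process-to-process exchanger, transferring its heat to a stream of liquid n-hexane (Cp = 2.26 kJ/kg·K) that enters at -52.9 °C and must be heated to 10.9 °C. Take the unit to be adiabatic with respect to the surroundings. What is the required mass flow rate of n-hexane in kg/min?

Heat released by hot stream: Q = 204 × 2.30 × (38.6 − -47.1) = 40210 kJ/min
Energy balance on cold side (adiabatic exchanger): Q = ṁ_c·Cp_c·(T_c,out − T_c,in)
ṁ_c = 40210 / [2.26 × (10.9 − -52.9)] = 278.88 kg/min

ṁ_c = 279 kg/min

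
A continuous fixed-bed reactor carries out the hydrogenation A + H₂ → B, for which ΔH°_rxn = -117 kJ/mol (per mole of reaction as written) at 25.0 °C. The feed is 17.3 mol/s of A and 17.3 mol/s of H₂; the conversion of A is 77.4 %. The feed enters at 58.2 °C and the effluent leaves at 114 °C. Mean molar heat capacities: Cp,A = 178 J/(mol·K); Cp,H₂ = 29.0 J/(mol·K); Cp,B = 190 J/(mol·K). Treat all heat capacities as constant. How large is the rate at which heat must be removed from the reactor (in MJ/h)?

Q_out = 4990 MJ/h

Extent of reaction ξ = 0.774 × 17.3 = 13.39 mol/s
Reaction term: ξ·ΔH°_rxn = 13.39 × -117 = -1566.7 kJ/s
Sensible, feed 58.2→25 °C: -118.89 kJ/s
Outlet flows (mol/s): A 3.9098, H₂ 3.9098, B 13.39
Sensible, products 25→114 °C: 298.46 kJ/s
Q = ΔH = -1387.1 kJ/s = -1387.1 kW
Heat removed = 4993.5 MJ/h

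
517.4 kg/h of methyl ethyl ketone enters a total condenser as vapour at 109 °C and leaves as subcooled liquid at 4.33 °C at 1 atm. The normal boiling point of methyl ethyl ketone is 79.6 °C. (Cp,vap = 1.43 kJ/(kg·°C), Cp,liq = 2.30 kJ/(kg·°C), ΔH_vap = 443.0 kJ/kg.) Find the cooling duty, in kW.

vapour 109→79.6 °C: -42.042 kJ/kg
condensation at 79.6 °C: -443 kJ/kg
liquid 79.6→4.33 °C: -173.12 kJ/kg
Δh = -42.042 + -443 + -173.12 = -658.16 kJ/kg
Q = ṁ·Δh = 517.4 kg/h × -658.16 kJ/kg = -340530 kJ/h
|Q| = 94.593 kW

Q_c = 94.6 kW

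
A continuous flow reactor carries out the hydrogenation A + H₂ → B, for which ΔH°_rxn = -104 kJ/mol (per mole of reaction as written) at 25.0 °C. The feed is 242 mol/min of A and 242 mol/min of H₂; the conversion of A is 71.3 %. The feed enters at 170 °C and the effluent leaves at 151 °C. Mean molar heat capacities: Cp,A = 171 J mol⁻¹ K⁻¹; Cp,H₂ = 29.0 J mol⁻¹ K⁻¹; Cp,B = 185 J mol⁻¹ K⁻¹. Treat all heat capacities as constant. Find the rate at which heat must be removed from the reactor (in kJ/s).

Extent of reaction ξ = 0.713 × 242 = 172.55 mol/min
Reaction term: ξ·ΔH°_rxn = 172.55 × -104 = -17945 kJ/min
Sensible, feed 170→25 °C: -7018 kJ/min
Outlet flows (mol/min): A 69.454, H₂ 69.454, B 172.55
Sensible, products 25→151 °C: 5772.3 kJ/min
Q = ΔH = -19190 kJ/min = -319.84 kW
Heat removed = 319.84 kJ/s

Q_out = 320 kJ/s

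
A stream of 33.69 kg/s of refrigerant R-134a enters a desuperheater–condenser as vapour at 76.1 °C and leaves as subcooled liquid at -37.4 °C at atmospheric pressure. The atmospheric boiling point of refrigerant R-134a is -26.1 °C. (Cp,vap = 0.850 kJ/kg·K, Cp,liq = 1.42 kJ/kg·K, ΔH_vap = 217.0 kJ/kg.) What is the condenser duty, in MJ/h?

Q_c = 38800 MJ/h

vapour 76.1→-26.1 °C: -86.87 kJ/kg
condensation at -26.1 °C: -217 kJ/kg
liquid -26.1→-37.4 °C: -16.046 kJ/kg
Δh = -86.87 + -217 + -16.046 = -319.92 kJ/kg
Q = ṁ·Δh = 33.69 kg/s × -319.92 kJ/kg = -10778 kJ/s
|Q| = 10778 kW = 38801 MJ/h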